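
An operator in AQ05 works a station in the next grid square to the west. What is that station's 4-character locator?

Longitude square 0; −1 → -1, wraps to 9, carry into field.
Longitude field A = 0; −1 → -1, wraps to 17 = R, wrapping around the antimeridian.
The latitude characters are unchanged.

RQ95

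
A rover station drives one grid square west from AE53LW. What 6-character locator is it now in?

AE53kw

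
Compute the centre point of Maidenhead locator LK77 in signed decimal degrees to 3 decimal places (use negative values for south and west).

17.500, 55.000

Field L=11, K=10: +11·20° lon, +10·10° lat → SW at lon 40°, lat 10°.
Square 7, 7: +7·2° lon, +7·1° lat → SW at lon 54°, lat 17°.
Cell spans 2° lon × 1° lat. Centre is SW corner plus half of each.
latitude 17.500, longitude 55.000.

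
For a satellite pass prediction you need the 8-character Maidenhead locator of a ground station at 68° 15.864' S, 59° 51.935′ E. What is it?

LC91wr36

Add 180° to longitude and 90° to latitude: 239.86558, 21.73560.
Field (20°×10°, letters A–R): lon ⌊239.86558/20⌋ = 11 → L; lat ⌊21.73560/10⌋ = 2 → C.
Square (2°×1°, digits 0–9): lon ⌊19.86558/2⌋ = 9; lat ⌊1.73560/1⌋ = 1.
Subsquare (5′×2.5′, letters a–x): lon ⌊1.86558/0.0833333⌋ = 22 → w; lat ⌊0.73560/0.0416667⌋ = 17 → r.
Extended square (30″×15″, digits 0–9): lon ⌊0.03225/0.00833333⌋ = 3; lat ⌊0.02727/0.00416667⌋ = 6.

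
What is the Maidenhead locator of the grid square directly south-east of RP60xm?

Longitude subsquare x = 23; +1 → 24, wraps to 0 = a, carry into square.
Longitude square 6; +1 → 7.
Latitude subsquare m = 12; −1 → 11 = l.

RP70al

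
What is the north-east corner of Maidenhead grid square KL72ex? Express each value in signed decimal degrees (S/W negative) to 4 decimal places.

Field K=10, L=11: +10·20° lon, +11·10° lat → SW at lon 20°, lat 20°.
Square 7, 2: +7·2° lon, +2·1° lat → SW at lon 34°, lat 22°.
Subsquare e=4, x=23: +4·0.0833333° lon, +23·0.0416667° lat → SW at lon 34.3333°, lat 22.9583°.
Cell spans 0.0833333° lon × 0.0416667° lat. NE corner is SW corner plus one full cell.
latitude 23.0000, longitude 34.4167.

23.0000, 34.4167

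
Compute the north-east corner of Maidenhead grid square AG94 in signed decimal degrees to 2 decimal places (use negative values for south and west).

Field A=0, G=6: +0·20° lon, +6·10° lat → SW at lon -180°, lat -30°.
Square 9, 4: +9·2° lon, +4·1° lat → SW at lon -162°, lat -26°.
Cell spans 2° lon × 1° lat. NE corner is SW corner plus one full cell.
latitude -25.00, longitude -160.00.

-25.00, -160.00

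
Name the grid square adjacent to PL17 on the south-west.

PL06

Longitude square 1; −1 → 0.
Latitude square 7; −1 → 6.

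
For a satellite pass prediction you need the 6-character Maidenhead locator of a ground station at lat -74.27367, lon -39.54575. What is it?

Shift to the Maidenhead origin (180°W, 90°S): lon 140.4543, lat 15.7263.
Field (20°×10°, letters A–R): 140.4543/20 → 7 → H, 15.7263/10 → 1 → B; chars HB.
Square (2°×1°, digits 0–9): 0.4543/2 → 0, 5.7263/1 → 5; chars 05.
Subsquare (5′×2.5′, letters a–x): 0.4543/0.0833333 → 5 → f, 0.7263/0.0416667 → 17 → r; chars fr.

HB05fr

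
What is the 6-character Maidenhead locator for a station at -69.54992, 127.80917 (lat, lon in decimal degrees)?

Add 180° to longitude and 90° to latitude: 307.8092, 20.4501.
Field: lon ⌊307.8092/20⌋ = 15 → P; lat ⌊20.4501/10⌋ = 2 → C.
Square: lon ⌊7.8092/2⌋ = 3; lat ⌊0.4501/1⌋ = 0.
Subsquare: lon ⌊1.8092/0.0833333⌋ = 21 → v; lat ⌊0.4501/0.0416667⌋ = 10 → k.

PC30vk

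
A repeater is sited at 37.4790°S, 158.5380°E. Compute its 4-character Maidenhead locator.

QF92

Offset from 180°W / 90°S: lon 338.54°, lat 52.52°.
Field: lon ⌊338.54/20⌋ = 16 → Q; lat ⌊52.52/10⌋ = 5 → F.
Square: lon ⌊18.54/2⌋ = 9; lat ⌊2.52/1⌋ = 2.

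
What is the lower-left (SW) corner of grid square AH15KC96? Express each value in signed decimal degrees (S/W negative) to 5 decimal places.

-14.89167, -177.09167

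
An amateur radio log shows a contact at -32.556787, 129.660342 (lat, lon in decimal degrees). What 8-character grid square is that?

PF47tk96

Offset from 180°W / 90°S: lon 309.66034°, lat 57.44321°.
Field: 309.66034/20 → 15 → P, 57.44321/10 → 5 → F; chars PF.
Square: 9.66034/2 → 4, 7.44321/1 → 7; chars 47.
Subsquare: 1.66034/0.0833333 → 19 → t, 0.44321/0.0416667 → 10 → k; chars tk.
Extended square: 0.07701/0.00833333 → 9, 0.02655/0.00416667 → 6; chars 96.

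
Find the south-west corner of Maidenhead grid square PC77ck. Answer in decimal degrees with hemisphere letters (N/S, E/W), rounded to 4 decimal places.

62.5833° S, 134.1667° E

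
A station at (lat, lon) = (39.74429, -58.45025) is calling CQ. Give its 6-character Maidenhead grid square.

GM09sr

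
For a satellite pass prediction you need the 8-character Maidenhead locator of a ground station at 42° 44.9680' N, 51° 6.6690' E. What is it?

Shift to the Maidenhead origin (180°W, 90°S): lon 231.11115, lat 132.74947.
Field (20°×10°, letters A–R): 231.11115/20 → 11 → L, 132.74947/10 → 13 → N; chars LN.
Square (2°×1°, digits 0–9): 11.11115/2 → 5, 2.74947/1 → 2; chars 52.
Subsquare (5′×2.5′, letters a–x): 1.11115/0.0833333 → 13 → n, 0.74947/0.0416667 → 17 → r; chars nr.
Extended square (30″×15″, digits 0–9): 0.02782/0.00833333 → 3, 0.04113/0.00416667 → 9; chars 39.

LN52nr39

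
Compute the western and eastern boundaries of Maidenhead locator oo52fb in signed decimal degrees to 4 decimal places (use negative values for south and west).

110.4167, 110.5000

Field O=14, O=14: +14·20° lon, +14·10° lat → SW at lon 100°, lat 50°.
Square 5, 2: +5·2° lon, +2·1° lat → SW at lon 110°, lat 52°.
Subsquare f=5, b=1: +5·0.0833333° lon, +1·0.0416667° lat → SW at lon 110.417°, lat 52.0417°.
Cell spans 0.0833333° lon × 0.0416667° lat.
west 110.4167, east 110.5000.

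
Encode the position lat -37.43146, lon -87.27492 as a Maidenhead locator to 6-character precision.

EF62in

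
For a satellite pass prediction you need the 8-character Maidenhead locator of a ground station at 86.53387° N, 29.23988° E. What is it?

KR46om88

Add 180° to longitude and 90° to latitude: 209.23988, 176.53387.
Field (20°×10°, letters A–R): lon ⌊209.23988/20⌋ = 10 → K; lat ⌊176.53387/10⌋ = 17 → R.
Square (2°×1°, digits 0–9): lon ⌊9.23988/2⌋ = 4; lat ⌊6.53387/1⌋ = 6.
Subsquare (5′×2.5′, letters a–x): lon ⌊1.23988/0.0833333⌋ = 14 → o; lat ⌊0.53387/0.0416667⌋ = 12 → m.
Extended square (30″×15″, digits 0–9): lon ⌊0.07321/0.00833333⌋ = 8; lat ⌊0.03387/0.00416667⌋ = 8.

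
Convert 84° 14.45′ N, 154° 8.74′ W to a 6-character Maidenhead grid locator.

BR24wf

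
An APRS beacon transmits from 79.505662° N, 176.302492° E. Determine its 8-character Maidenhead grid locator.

RQ89dm61

Add 180° to longitude and 90° to latitude: 356.30249, 169.50566.
Field (20°×10°, letters A–R): 356.30249/20 → 17 → R, 169.50566/10 → 16 → Q; chars RQ.
Square (2°×1°, digits 0–9): 16.30249/2 → 8, 9.50566/1 → 9; chars 89.
Subsquare (5′×2.5′, letters a–x): 0.30249/0.0833333 → 3 → d, 0.50566/0.0416667 → 12 → m; chars dm.
Extended square (30″×15″, digits 0–9): 0.05249/0.00833333 → 6, 0.00566/0.00416667 → 1; chars 61.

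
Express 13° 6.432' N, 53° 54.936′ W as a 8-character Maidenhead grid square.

GK33bc05

Offset from 180°W / 90°S: lon 126.08440°, lat 103.10720°.
Field: lon ⌊126.08440/20⌋ = 6 → G; lat ⌊103.10720/10⌋ = 10 → K.
Square: lon ⌊6.08440/2⌋ = 3; lat ⌊3.10720/1⌋ = 3.
Subsquare: lon ⌊0.08440/0.0833333⌋ = 1 → b; lat ⌊0.10720/0.0416667⌋ = 2 → c.
Extended square: lon ⌊0.00107/0.00833333⌋ = 0; lat ⌊0.02387/0.00416667⌋ = 5.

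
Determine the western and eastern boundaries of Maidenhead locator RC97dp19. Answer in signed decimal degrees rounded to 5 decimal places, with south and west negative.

178.25833, 178.26667

Field R=17, C=2: +17·20° lon, +2·10° lat → SW at lon 160°, lat -70°.
Square 9, 7: +9·2° lon, +7·1° lat → SW at lon 178°, lat -63°.
Subsquare d=3, p=15: +3·0.0833333° lon, +15·0.0416667° lat → SW at lon 178.25°, lat -62.375°.
Extended square 1, 9: +1·0.00833333° lon, +9·0.00416667° lat → SW at lon 178.258°, lat -62.3375°.
Cell spans 0.00833333° lon × 0.00416667° lat.
west 178.25833, east 178.26667.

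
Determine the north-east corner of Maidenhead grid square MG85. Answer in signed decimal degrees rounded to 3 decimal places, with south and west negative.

Field M=12, G=6: +12·20° lon, +6·10° lat → SW at lon 60°, lat -30°.
Square 8, 5: +8·2° lon, +5·1° lat → SW at lon 76°, lat -25°.
Cell spans 2° lon × 1° lat. NE corner is SW corner plus one full cell.
latitude -24.000, longitude 78.000.

-24.000, 78.000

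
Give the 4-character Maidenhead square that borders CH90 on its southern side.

Latitude square 0; −1 → -1, wraps to 9, carry into field.
Latitude field H = 7; −1 → 6 = G.
The longitude characters are unchanged.

CG99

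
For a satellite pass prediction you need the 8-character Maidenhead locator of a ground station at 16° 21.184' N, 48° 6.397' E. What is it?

Shift to the Maidenhead origin (180°W, 90°S): lon 228.10662, lat 106.35307.
Field (20°×10°, letters A–R): 228.10662/20 → 11 → L, 106.35307/10 → 10 → K; chars LK.
Square (2°×1°, digits 0–9): 8.10662/2 → 4, 6.35307/1 → 6; chars 46.
Subsquare (5′×2.5′, letters a–x): 0.10662/0.0833333 → 1 → b, 0.35307/0.0416667 → 8 → i; chars bi.
Extended square (30″×15″, digits 0–9): 0.02328/0.00833333 → 2, 0.01973/0.00416667 → 4; chars 24.

LK46bi24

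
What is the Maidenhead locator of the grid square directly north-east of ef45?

EF56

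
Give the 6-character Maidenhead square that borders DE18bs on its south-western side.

Longitude subsquare b = 1; −1 → 0 = a.
Latitude subsquare s = 18; −1 → 17 = r.

DE18ar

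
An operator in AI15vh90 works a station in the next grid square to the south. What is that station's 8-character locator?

Latitude extended square 0; −1 → -1, wraps to 9, carry into subsquare.
Latitude subsquare h = 7; −1 → 6 = g.
The longitude characters are unchanged.

AI15vg99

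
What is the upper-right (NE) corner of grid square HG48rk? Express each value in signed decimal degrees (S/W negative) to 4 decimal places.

Field H=7, G=6: +7·20° lon, +6·10° lat → SW at lon -40°, lat -30°.
Square 4, 8: +4·2° lon, +8·1° lat → SW at lon -32°, lat -22°.
Subsquare r=17, k=10: +17·0.0833333° lon, +10·0.0416667° lat → SW at lon -30.5833°, lat -21.5833°.
Cell spans 0.0833333° lon × 0.0416667° lat. NE corner is SW corner plus one full cell.
latitude -21.5417, longitude -30.5000.

-21.5417, -30.5000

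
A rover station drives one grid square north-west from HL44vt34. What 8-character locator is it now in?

Longitude extended square 3; −1 → 2.
Latitude extended square 4; +1 → 5.

HL44vt25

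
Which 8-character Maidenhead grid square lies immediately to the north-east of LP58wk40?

Longitude extended square 4; +1 → 5.
Latitude extended square 0; +1 → 1.

LP58wk51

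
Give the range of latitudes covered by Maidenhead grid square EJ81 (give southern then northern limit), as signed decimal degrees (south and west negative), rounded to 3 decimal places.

Field E=4, J=9: +4·20° lon, +9·10° lat → SW at lon -100°, lat 0°.
Square 8, 1: +8·2° lon, +1·1° lat → SW at lon -84°, lat 1°.
Cell spans 2° lon × 1° lat.
south 1.000, north 2.000.

1.000, 2.000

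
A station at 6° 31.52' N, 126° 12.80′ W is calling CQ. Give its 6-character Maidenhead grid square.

Offset from 180°W / 90°S: lon 53.7867°, lat 96.5253°.
Field: 53.7867/20 → 2 → C, 96.5253/10 → 9 → J; chars CJ.
Square: 13.7867/2 → 6, 6.5253/1 → 6; chars 66.
Subsquare: 1.7867/0.0833333 → 21 → v, 0.5253/0.0416667 → 12 → m; chars vm.

CJ66vm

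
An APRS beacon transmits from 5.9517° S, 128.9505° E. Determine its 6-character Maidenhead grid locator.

PI44lb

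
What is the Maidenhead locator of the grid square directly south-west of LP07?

KP96

Longitude square 0; −1 → -1, wraps to 9, carry into field.
Longitude field L = 11; −1 → 10 = K.
Latitude square 7; −1 → 6.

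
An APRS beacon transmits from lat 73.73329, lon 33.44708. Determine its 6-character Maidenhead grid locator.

KQ63rr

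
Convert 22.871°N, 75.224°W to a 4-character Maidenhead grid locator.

Add 180° to longitude and 90° to latitude: 104.78, 112.87.
Field: 104.78/20 → 5 → F, 112.87/10 → 11 → L; chars FL.
Square: 4.78/2 → 2, 2.87/1 → 2; chars 22.

FL22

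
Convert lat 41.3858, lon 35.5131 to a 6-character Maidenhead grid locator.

KN71sj

Offset from 180°W / 90°S: lon 215.5131°, lat 131.3858°.
Field: lon ⌊215.5131/20⌋ = 10 → K; lat ⌊131.3858/10⌋ = 13 → N.
Square: lon ⌊15.5131/2⌋ = 7; lat ⌊1.3858/1⌋ = 1.
Subsquare: lon ⌊1.5131/0.0833333⌋ = 18 → s; lat ⌊0.3858/0.0416667⌋ = 9 → j.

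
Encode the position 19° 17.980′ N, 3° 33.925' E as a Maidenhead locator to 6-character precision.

JK19sh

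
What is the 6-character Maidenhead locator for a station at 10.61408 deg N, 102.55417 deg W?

Shift to the Maidenhead origin (180°W, 90°S): lon 77.4458, lat 100.6141.
Field (20°×10°, letters A–R): 77.4458/20 → 3 → D, 100.6141/10 → 10 → K; chars DK.
Square (2°×1°, digits 0–9): 17.4458/2 → 8, 0.6141/1 → 0; chars 80.
Subsquare (5′×2.5′, letters a–x): 1.4458/0.0833333 → 17 → r, 0.6141/0.0416667 → 14 → o; chars ro.

DK80ro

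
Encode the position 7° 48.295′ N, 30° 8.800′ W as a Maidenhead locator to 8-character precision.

HJ47wt23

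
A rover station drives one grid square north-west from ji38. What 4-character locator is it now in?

JI29

Longitude square 3; −1 → 2.
Latitude square 8; +1 → 9.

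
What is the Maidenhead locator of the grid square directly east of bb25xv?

BB35av

Longitude subsquare x = 23; +1 → 24, wraps to 0 = a, carry into square.
Longitude square 2; +1 → 3.
The latitude characters are unchanged.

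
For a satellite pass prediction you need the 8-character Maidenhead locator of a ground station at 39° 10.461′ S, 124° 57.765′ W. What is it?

Shift to the Maidenhead origin (180°W, 90°S): lon 55.03725, lat 50.82565.
Field: lon ⌊55.03725/20⌋ = 2 → C; lat ⌊50.82565/10⌋ = 5 → F.
Square: lon ⌊15.03725/2⌋ = 7; lat ⌊0.82565/1⌋ = 0.
Subsquare: lon ⌊1.03725/0.0833333⌋ = 12 → m; lat ⌊0.82565/0.0416667⌋ = 19 → t.
Extended square: lon ⌊0.03725/0.00833333⌋ = 4; lat ⌊0.03398/0.00416667⌋ = 8.

CF70mt48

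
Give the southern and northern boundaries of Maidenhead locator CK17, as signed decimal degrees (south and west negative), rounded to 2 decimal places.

17.00, 18.00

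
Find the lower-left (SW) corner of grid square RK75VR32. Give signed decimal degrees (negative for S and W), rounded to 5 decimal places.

15.71667, 175.77500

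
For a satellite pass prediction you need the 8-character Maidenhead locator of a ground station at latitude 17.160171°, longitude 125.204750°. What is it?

PK27od48

Offset from 180°W / 90°S: lon 305.20475°, lat 107.16017°.
Field: 305.20475/20 → 15 → P, 107.16017/10 → 10 → K; chars PK.
Square: 5.20475/2 → 2, 7.16017/1 → 7; chars 27.
Subsquare: 1.20475/0.0833333 → 14 → o, 0.16017/0.0416667 → 3 → d; chars od.
Extended square: 0.03808/0.00833333 → 4, 0.03517/0.00416667 → 8; chars 48.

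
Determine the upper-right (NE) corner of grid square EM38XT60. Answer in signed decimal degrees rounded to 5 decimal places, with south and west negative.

38.79583, -92.02500

Field E=4, M=12: +4·20° lon, +12·10° lat → SW at lon -100°, lat 30°.
Square 3, 8: +3·2° lon, +8·1° lat → SW at lon -94°, lat 38°.
Subsquare x=23, t=19: +23·0.0833333° lon, +19·0.0416667° lat → SW at lon -92.0833°, lat 38.7917°.
Extended square 6, 0: +6·0.00833333° lon, +0·0.00416667° lat → SW at lon -92.0333°, lat 38.7917°.
Cell spans 0.00833333° lon × 0.00416667° lat. NE corner is SW corner plus one full cell.
latitude 38.79583, longitude -92.02500.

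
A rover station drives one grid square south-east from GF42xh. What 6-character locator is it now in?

GF52ag

Longitude subsquare x = 23; +1 → 24, wraps to 0 = a, carry into square.
Longitude square 4; +1 → 5.
Latitude subsquare h = 7; −1 → 6 = g.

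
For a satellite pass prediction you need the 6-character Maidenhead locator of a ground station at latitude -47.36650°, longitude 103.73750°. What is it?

OE12up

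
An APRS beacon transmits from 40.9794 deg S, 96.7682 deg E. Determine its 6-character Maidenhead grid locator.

Shift to the Maidenhead origin (180°W, 90°S): lon 276.7682, lat 49.0206.
Field: lon ⌊276.7682/20⌋ = 13 → N; lat ⌊49.0206/10⌋ = 4 → E.
Square: lon ⌊16.7682/2⌋ = 8; lat ⌊9.0206/1⌋ = 9.
Subsquare: lon ⌊0.7682/0.0833333⌋ = 9 → j; lat ⌊0.0206/0.0416667⌋ = 0 → a.

NE89ja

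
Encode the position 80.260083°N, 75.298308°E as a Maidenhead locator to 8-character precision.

Add 180° to longitude and 90° to latitude: 255.29831, 170.26008.
Field: 255.29831/20 → 12 → M, 170.26008/10 → 17 → R; chars MR.
Square: 15.29831/2 → 7, 0.26008/1 → 0; chars 70.
Subsquare: 1.29831/0.0833333 → 15 → p, 0.26008/0.0416667 → 6 → g; chars pg.
Extended square: 0.04831/0.00833333 → 5, 0.01008/0.00416667 → 2; chars 52.

MR70pg52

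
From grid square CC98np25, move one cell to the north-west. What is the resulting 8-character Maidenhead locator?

Longitude extended square 2; −1 → 1.
Latitude extended square 5; +1 → 6.

CC98np16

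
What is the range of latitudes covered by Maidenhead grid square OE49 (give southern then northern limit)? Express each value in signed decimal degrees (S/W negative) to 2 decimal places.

-41.00, -40.00

Field O=14, E=4: +14·20° lon, +4·10° lat → SW at lon 100°, lat -50°.
Square 4, 9: +4·2° lon, +9·1° lat → SW at lon 108°, lat -41°.
Cell spans 2° lon × 1° lat.
south -41.00, north -40.00.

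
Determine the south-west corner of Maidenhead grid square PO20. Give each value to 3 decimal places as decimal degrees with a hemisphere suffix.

50.000° N, 124.000° E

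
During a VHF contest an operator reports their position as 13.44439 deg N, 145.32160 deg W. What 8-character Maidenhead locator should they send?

Add 180° to longitude and 90° to latitude: 34.67840, 103.44439.
Field: lon ⌊34.67840/20⌋ = 1 → B; lat ⌊103.44439/10⌋ = 10 → K.
Square: lon ⌊14.67840/2⌋ = 7; lat ⌊3.44439/1⌋ = 3.
Subsquare: lon ⌊0.67840/0.0833333⌋ = 8 → i; lat ⌊0.44439/0.0416667⌋ = 10 → k.
Extended square: lon ⌊0.01173/0.00833333⌋ = 1; lat ⌊0.02772/0.00416667⌋ = 6.

BK73ik16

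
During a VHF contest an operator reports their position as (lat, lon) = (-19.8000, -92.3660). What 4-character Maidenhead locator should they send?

EH30

Add 180° to longitude and 90° to latitude: 87.63, 70.20.
Field: 87.63/20 → 4 → E, 70.20/10 → 7 → H; chars EH.
Square: 7.63/2 → 3, 0.20/1 → 0; chars 30.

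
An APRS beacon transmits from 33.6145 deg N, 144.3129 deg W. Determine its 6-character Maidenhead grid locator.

Offset from 180°W / 90°S: lon 35.6871°, lat 123.6145°.
Field: 35.6871/20 → 1 → B, 123.6145/10 → 12 → M; chars BM.
Square: 15.6871/2 → 7, 3.6145/1 → 3; chars 73.
Subsquare: 1.6871/0.0833333 → 20 → u, 0.6145/0.0416667 → 14 → o; chars uo.

BM73uo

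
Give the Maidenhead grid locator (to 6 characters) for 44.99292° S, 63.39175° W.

Add 180° to longitude and 90° to latitude: 116.6082, 45.0071.
Field (20°×10°, letters A–R): lon ⌊116.6082/20⌋ = 5 → F; lat ⌊45.0071/10⌋ = 4 → E.
Square (2°×1°, digits 0–9): lon ⌊16.6082/2⌋ = 8; lat ⌊5.0071/1⌋ = 5.
Subsquare (5′×2.5′, letters a–x): lon ⌊0.6082/0.0833333⌋ = 7 → h; lat ⌊0.0071/0.0416667⌋ = 0 → a.

FE85ha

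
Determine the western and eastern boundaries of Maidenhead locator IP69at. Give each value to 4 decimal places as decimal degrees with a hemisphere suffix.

8.0000° W, 7.9167° W

Field I=8, P=15: +8·20° lon, +15·10° lat → SW at lon -20°, lat 60°.
Square 6, 9: +6·2° lon, +9·1° lat → SW at lon -8°, lat 69°.
Subsquare a=0, t=19: +0·0.0833333° lon, +19·0.0416667° lat → SW at lon -8°, lat 69.7917°.
Cell spans 0.0833333° lon × 0.0416667° lat.
west 8.0000° W, east 7.9167° W.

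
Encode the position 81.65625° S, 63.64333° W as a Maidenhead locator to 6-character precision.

FA88ei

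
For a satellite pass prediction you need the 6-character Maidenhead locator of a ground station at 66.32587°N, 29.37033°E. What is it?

Add 180° to longitude and 90° to latitude: 209.3703, 156.3259.
Field: lon ⌊209.3703/20⌋ = 10 → K; lat ⌊156.3259/10⌋ = 15 → P.
Square: lon ⌊9.3703/2⌋ = 4; lat ⌊6.3259/1⌋ = 6.
Subsquare: lon ⌊1.3703/0.0833333⌋ = 16 → q; lat ⌊0.3259/0.0416667⌋ = 7 → h.

KP46qh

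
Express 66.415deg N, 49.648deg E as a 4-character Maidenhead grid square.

LP46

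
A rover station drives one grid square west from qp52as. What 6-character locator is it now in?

QP42xs

Longitude subsquare a = 0; −1 → -1, wraps to 23 = x, carry into square.
Longitude square 5; −1 → 4.
The latitude characters are unchanged.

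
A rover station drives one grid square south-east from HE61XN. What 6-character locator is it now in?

HE71am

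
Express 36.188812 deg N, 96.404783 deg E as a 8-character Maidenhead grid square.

Add 180° to longitude and 90° to latitude: 276.40478, 126.18881.
Field (20°×10°, letters A–R): 276.40478/20 → 13 → N, 126.18881/10 → 12 → M; chars NM.
Square (2°×1°, digits 0–9): 16.40478/2 → 8, 6.18881/1 → 6; chars 86.
Subsquare (5′×2.5′, letters a–x): 0.40478/0.0833333 → 4 → e, 0.18881/0.0416667 → 4 → e; chars ee.
Extended square (30″×15″, digits 0–9): 0.07145/0.00833333 → 8, 0.02215/0.00416667 → 5; chars 85.

NM86ee85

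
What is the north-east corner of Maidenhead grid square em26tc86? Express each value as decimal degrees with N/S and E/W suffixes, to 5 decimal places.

36.11250° N, 94.34167° W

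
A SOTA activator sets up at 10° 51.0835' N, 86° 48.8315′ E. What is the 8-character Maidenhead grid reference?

NK30ju74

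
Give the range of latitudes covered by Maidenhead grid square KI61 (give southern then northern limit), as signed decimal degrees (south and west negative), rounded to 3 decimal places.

-9.000, -8.000

Field K=10, I=8: +10·20° lon, +8·10° lat → SW at lon 20°, lat -10°.
Square 6, 1: +6·2° lon, +1·1° lat → SW at lon 32°, lat -9°.
Cell spans 2° lon × 1° lat.
south -9.000, north -8.000.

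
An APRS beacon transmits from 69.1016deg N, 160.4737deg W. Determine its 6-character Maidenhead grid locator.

Add 180° to longitude and 90° to latitude: 19.5263, 159.1016.
Field: 19.5263/20 → 0 → A, 159.1016/10 → 15 → P; chars AP.
Square: 19.5263/2 → 9, 9.1016/1 → 9; chars 99.
Subsquare: 1.5263/0.0833333 → 18 → s, 0.1016/0.0416667 → 2 → c; chars sc.

AP99sc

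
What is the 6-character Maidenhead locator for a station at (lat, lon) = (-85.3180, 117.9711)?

OA84xq

Offset from 180°W / 90°S: lon 297.9711°, lat 4.6820°.
Field: 297.9711/20 → 14 → O, 4.6820/10 → 0 → A; chars OA.
Square: 17.9711/2 → 8, 4.6820/1 → 4; chars 84.
Subsquare: 1.9711/0.0833333 → 23 → x, 0.6820/0.0416667 → 16 → q; chars xq.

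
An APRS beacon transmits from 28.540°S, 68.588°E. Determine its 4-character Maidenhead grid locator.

MG41

Shift to the Maidenhead origin (180°W, 90°S): lon 248.59, lat 61.46.
Field: lon ⌊248.59/20⌋ = 12 → M; lat ⌊61.46/10⌋ = 6 → G.
Square: lon ⌊8.59/2⌋ = 4; lat ⌊1.46/1⌋ = 1.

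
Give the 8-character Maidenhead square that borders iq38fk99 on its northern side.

IQ38fl90

Latitude extended square 9; +1 → 10, wraps to 0, carry into subsquare.
Latitude subsquare k = 10; +1 → 11 = l.
The longitude characters are unchanged.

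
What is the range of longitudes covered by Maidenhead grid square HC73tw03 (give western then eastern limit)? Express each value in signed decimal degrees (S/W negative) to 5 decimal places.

-24.41667, -24.40833

Field H=7, C=2: +7·20° lon, +2·10° lat → SW at lon -40°, lat -70°.
Square 7, 3: +7·2° lon, +3·1° lat → SW at lon -26°, lat -67°.
Subsquare t=19, w=22: +19·0.0833333° lon, +22·0.0416667° lat → SW at lon -24.4167°, lat -66.0833°.
Extended square 0, 3: +0·0.00833333° lon, +3·0.00416667° lat → SW at lon -24.4167°, lat -66.0708°.
Cell spans 0.00833333° lon × 0.00416667° lat.
west -24.41667, east -24.40833.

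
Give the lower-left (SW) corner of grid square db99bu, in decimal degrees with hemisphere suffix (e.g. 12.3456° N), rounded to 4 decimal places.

70.1667° S, 101.9167° W

Field D=3, B=1: +3·20° lon, +1·10° lat → SW at lon -120°, lat -80°.
Square 9, 9: +9·2° lon, +9·1° lat → SW at lon -102°, lat -71°.
Subsquare b=1, u=20: +1·0.0833333° lon, +20·0.0416667° lat → SW at lon -101.917°, lat -70.1667°.
latitude 70.1667° S, longitude 101.9167° W.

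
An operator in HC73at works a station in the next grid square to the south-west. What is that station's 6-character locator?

Longitude subsquare a = 0; −1 → -1, wraps to 23 = x, carry into square.
Longitude square 7; −1 → 6.
Latitude subsquare t = 19; −1 → 18 = s.

HC63xs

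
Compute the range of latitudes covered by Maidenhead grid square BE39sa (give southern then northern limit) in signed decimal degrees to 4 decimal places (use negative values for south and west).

-41.0000, -40.9583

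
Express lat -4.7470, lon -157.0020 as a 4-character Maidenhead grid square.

BI15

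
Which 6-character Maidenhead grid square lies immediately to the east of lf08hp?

Longitude subsquare h = 7; +1 → 8 = i.
The latitude characters are unchanged.

LF08ip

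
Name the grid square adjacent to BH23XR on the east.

Longitude subsquare x = 23; +1 → 24, wraps to 0 = a, carry into square.
Longitude square 2; +1 → 3.
The latitude characters are unchanged.

BH33ar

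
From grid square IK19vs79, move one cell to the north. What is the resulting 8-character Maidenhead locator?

IK19vt70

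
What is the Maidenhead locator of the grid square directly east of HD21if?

Longitude subsquare i = 8; +1 → 9 = j.
The latitude characters are unchanged.

HD21jf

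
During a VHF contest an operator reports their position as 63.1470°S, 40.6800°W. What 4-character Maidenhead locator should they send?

GC96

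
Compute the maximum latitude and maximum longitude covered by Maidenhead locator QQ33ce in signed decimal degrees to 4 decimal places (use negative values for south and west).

73.2083, 146.2500

Field Q=16, Q=16: +16·20° lon, +16·10° lat → SW at lon 140°, lat 70°.
Square 3, 3: +3·2° lon, +3·1° lat → SW at lon 146°, lat 73°.
Subsquare c=2, e=4: +2·0.0833333° lon, +4·0.0416667° lat → SW at lon 146.167°, lat 73.1667°.
Cell spans 0.0833333° lon × 0.0416667° lat. NE corner is SW corner plus one full cell.
latitude 73.2083, longitude 146.2500.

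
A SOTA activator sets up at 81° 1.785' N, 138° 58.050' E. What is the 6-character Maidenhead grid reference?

PR91la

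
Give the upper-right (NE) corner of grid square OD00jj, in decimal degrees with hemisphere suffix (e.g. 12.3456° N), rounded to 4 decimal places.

59.5833° S, 100.8333° E

Field O=14, D=3: +14·20° lon, +3·10° lat → SW at lon 100°, lat -60°.
Square 0, 0: +0·2° lon, +0·1° lat → SW at lon 100°, lat -60°.
Subsquare j=9, j=9: +9·0.0833333° lon, +9·0.0416667° lat → SW at lon 100.75°, lat -59.625°.
Cell spans 0.0833333° lon × 0.0416667° lat. NE corner is SW corner plus one full cell.
latitude 59.5833° S, longitude 100.8333° E.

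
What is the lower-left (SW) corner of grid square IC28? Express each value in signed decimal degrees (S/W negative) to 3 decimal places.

-62.000, -16.000

Field I=8, C=2: +8·20° lon, +2·10° lat → SW at lon -20°, lat -70°.
Square 2, 8: +2·2° lon, +8·1° lat → SW at lon -16°, lat -62°.
latitude -62.000, longitude -16.000.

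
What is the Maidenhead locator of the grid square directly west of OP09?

Longitude square 0; −1 → -1, wraps to 9, carry into field.
Longitude field O = 14; −1 → 13 = N.
The latitude characters are unchanged.

NP99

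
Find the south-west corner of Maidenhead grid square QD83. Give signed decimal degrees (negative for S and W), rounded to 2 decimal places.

-57.00, 156.00

Field Q=16, D=3: +16·20° lon, +3·10° lat → SW at lon 140°, lat -60°.
Square 8, 3: +8·2° lon, +3·1° lat → SW at lon 156°, lat -57°.
latitude -57.00, longitude 156.00.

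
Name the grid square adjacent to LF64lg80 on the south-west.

LF64lf79

Longitude extended square 8; −1 → 7.
Latitude extended square 0; −1 → -1, wraps to 9, carry into subsquare.
Latitude subsquare g = 6; −1 → 5 = f.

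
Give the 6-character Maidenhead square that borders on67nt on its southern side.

ON67ns

Latitude subsquare t = 19; −1 → 18 = s.
The longitude characters are unchanged.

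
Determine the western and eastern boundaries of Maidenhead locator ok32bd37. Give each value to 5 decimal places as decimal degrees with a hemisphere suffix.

Field O=14, K=10: +14·20° lon, +10·10° lat → SW at lon 100°, lat 10°.
Square 3, 2: +3·2° lon, +2·1° lat → SW at lon 106°, lat 12°.
Subsquare b=1, d=3: +1·0.0833333° lon, +3·0.0416667° lat → SW at lon 106.083°, lat 12.125°.
Extended square 3, 7: +3·0.00833333° lon, +7·0.00416667° lat → SW at lon 106.108°, lat 12.1542°.
Cell spans 0.00833333° lon × 0.00416667° lat.
west 106.10833° E, east 106.11667° E.

106.10833° E, 106.11667° E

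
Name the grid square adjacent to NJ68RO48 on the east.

NJ68ro58

Longitude extended square 4; +1 → 5.
The latitude characters are unchanged.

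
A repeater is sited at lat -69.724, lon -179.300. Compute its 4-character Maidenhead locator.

AC00

Offset from 180°W / 90°S: lon 0.70°, lat 20.28°.
Field: 0.70/20 → 0 → A, 20.28/10 → 2 → C; chars AC.
Square: 0.70/2 → 0, 0.28/1 → 0; chars 00.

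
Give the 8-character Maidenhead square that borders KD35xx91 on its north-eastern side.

KD45ax02

Longitude extended square 9; +1 → 10, wraps to 0, carry into subsquare.
Longitude subsquare x = 23; +1 → 24, wraps to 0 = a, carry into square.
Longitude square 3; +1 → 4.
Latitude extended square 1; +1 → 2.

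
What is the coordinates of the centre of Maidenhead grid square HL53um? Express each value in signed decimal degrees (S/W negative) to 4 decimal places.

23.5208, -28.2917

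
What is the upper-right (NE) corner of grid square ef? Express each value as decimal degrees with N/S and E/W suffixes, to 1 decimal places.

Field E=4, F=5: +4·20° lon, +5·10° lat → SW at lon -100°, lat -40°.
Cell spans 20° lon × 10° lat. NE corner is SW corner plus one full cell.
latitude 30.0° S, longitude 80.0° W.

30.0° S, 80.0° W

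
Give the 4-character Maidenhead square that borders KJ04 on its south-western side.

JJ93

Longitude square 0; −1 → -1, wraps to 9, carry into field.
Longitude field K = 10; −1 → 9 = J.
Latitude square 4; −1 → 3.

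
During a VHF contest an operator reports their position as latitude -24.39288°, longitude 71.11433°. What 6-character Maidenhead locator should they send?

MG55no

Offset from 180°W / 90°S: lon 251.1143°, lat 65.6071°.
Field: lon ⌊251.1143/20⌋ = 12 → M; lat ⌊65.6071/10⌋ = 6 → G.
Square: lon ⌊11.1143/2⌋ = 5; lat ⌊5.6071/1⌋ = 5.
Subsquare: lon ⌊1.1143/0.0833333⌋ = 13 → n; lat ⌊0.6071/0.0416667⌋ = 14 → o.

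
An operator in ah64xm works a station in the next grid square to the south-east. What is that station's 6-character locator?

AH74al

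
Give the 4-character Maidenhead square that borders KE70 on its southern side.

KD79

Latitude square 0; −1 → -1, wraps to 9, carry into field.
Latitude field E = 4; −1 → 3 = D.
The longitude characters are unchanged.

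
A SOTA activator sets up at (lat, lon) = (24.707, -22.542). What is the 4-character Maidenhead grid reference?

Add 180° to longitude and 90° to latitude: 157.46, 114.71.
Field (20°×10°, letters A–R): 157.46/20 → 7 → H, 114.71/10 → 11 → L; chars HL.
Square (2°×1°, digits 0–9): 17.46/2 → 8, 4.71/1 → 4; chars 84.

HL84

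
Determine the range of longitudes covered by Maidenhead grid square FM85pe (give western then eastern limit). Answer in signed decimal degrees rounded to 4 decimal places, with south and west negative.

-62.7500, -62.6667

Field F=5, M=12: +5·20° lon, +12·10° lat → SW at lon -80°, lat 30°.
Square 8, 5: +8·2° lon, +5·1° lat → SW at lon -64°, lat 35°.
Subsquare p=15, e=4: +15·0.0833333° lon, +4·0.0416667° lat → SW at lon -62.75°, lat 35.1667°.
Cell spans 0.0833333° lon × 0.0416667° lat.
west -62.7500, east -62.6667.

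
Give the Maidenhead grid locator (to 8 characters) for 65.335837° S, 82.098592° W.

EC84wp89

Shift to the Maidenhead origin (180°W, 90°S): lon 97.90141, lat 24.66416.
Field: lon ⌊97.90141/20⌋ = 4 → E; lat ⌊24.66416/10⌋ = 2 → C.
Square: lon ⌊17.90141/2⌋ = 8; lat ⌊4.66416/1⌋ = 4.
Subsquare: lon ⌊1.90141/0.0833333⌋ = 22 → w; lat ⌊0.66416/0.0416667⌋ = 15 → p.
Extended square: lon ⌊0.06807/0.00833333⌋ = 8; lat ⌊0.03916/0.00416667⌋ = 9.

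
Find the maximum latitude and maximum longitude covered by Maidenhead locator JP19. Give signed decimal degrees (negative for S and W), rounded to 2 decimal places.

Field J=9, P=15: +9·20° lon, +15·10° lat → SW at lon 0°, lat 60°.
Square 1, 9: +1·2° lon, +9·1° lat → SW at lon 2°, lat 69°.
Cell spans 2° lon × 1° lat. NE corner is SW corner plus one full cell.
latitude 70.00, longitude 4.00.

70.00, 4.00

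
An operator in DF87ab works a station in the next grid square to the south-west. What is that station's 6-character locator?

Longitude subsquare a = 0; −1 → -1, wraps to 23 = x, carry into square.
Longitude square 8; −1 → 7.
Latitude subsquare b = 1; −1 → 0 = a.

DF77xa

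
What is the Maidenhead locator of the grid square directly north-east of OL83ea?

OL83fb

Longitude subsquare e = 4; +1 → 5 = f.
Latitude subsquare a = 0; +1 → 1 = b.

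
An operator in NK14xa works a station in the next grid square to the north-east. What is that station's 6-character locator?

Longitude subsquare x = 23; +1 → 24, wraps to 0 = a, carry into square.
Longitude square 1; +1 → 2.
Latitude subsquare a = 0; +1 → 1 = b.

NK24ab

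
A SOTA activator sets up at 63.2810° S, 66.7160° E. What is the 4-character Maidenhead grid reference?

MC36

Shift to the Maidenhead origin (180°W, 90°S): lon 246.72, lat 26.72.
Field: 246.72/20 → 12 → M, 26.72/10 → 2 → C; chars MC.
Square: 6.72/2 → 3, 6.72/1 → 6; chars 36.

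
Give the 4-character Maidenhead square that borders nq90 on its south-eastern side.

OP09

Longitude square 9; +1 → 10, wraps to 0, carry into field.
Longitude field N = 13; +1 → 14 = O.
Latitude square 0; −1 → -1, wraps to 9, carry into field.
Latitude field Q = 16; −1 → 15 = P.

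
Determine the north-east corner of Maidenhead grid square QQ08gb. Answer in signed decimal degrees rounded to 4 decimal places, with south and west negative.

78.0833, 140.5833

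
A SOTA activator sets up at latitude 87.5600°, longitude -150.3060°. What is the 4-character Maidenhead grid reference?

Offset from 180°W / 90°S: lon 29.69°, lat 177.56°.
Field (20°×10°, letters A–R): lon ⌊29.69/20⌋ = 1 → B; lat ⌊177.56/10⌋ = 17 → R.
Square (2°×1°, digits 0–9): lon ⌊9.69/2⌋ = 4; lat ⌊7.56/1⌋ = 7.

BR47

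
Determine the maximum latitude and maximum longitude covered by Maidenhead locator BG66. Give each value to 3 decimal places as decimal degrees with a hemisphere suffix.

23.000° S, 146.000° W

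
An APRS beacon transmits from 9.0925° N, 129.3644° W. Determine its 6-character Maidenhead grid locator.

Shift to the Maidenhead origin (180°W, 90°S): lon 50.6356, lat 99.0925.
Field: lon ⌊50.6356/20⌋ = 2 → C; lat ⌊99.0925/10⌋ = 9 → J.
Square: lon ⌊10.6356/2⌋ = 5; lat ⌊9.0925/1⌋ = 9.
Subsquare: lon ⌊0.6356/0.0833333⌋ = 7 → h; lat ⌊0.0925/0.0416667⌋ = 2 → c.

CJ59hc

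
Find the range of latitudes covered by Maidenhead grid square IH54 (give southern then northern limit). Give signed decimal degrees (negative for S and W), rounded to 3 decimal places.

Field I=8, H=7: +8·20° lon, +7·10° lat → SW at lon -20°, lat -20°.
Square 5, 4: +5·2° lon, +4·1° lat → SW at lon -10°, lat -16°.
Cell spans 2° lon × 1° lat.
south -16.000, north -15.000.

-16.000, -15.000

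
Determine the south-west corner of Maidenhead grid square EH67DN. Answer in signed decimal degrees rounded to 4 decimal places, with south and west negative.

Field E=4, H=7: +4·20° lon, +7·10° lat → SW at lon -100°, lat -20°.
Square 6, 7: +6·2° lon, +7·1° lat → SW at lon -88°, lat -13°.
Subsquare d=3, n=13: +3·0.0833333° lon, +13·0.0416667° lat → SW at lon -87.75°, lat -12.4583°.
latitude -12.4583, longitude -87.7500.

-12.4583, -87.7500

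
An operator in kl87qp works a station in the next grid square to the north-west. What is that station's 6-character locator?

KL87pq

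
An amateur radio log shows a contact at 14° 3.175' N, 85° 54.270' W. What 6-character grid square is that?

EK74bb

Offset from 180°W / 90°S: lon 94.0955°, lat 104.0529°.
Field: lon ⌊94.0955/20⌋ = 4 → E; lat ⌊104.0529/10⌋ = 10 → K.
Square: lon ⌊14.0955/2⌋ = 7; lat ⌊4.0529/1⌋ = 4.
Subsquare: lon ⌊0.0955/0.0833333⌋ = 1 → b; lat ⌊0.0529/0.0416667⌋ = 1 → b.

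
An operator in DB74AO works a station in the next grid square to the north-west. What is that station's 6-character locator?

DB64xp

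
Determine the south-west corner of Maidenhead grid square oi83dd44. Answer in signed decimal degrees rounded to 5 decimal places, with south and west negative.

-6.85833, 116.28333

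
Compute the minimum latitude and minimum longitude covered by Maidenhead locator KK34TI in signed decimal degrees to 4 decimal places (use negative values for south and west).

Field K=10, K=10: +10·20° lon, +10·10° lat → SW at lon 20°, lat 10°.
Square 3, 4: +3·2° lon, +4·1° lat → SW at lon 26°, lat 14°.
Subsquare t=19, i=8: +19·0.0833333° lon, +8·0.0416667° lat → SW at lon 27.5833°, lat 14.3333°.
latitude 14.3333, longitude 27.5833.

14.3333, 27.5833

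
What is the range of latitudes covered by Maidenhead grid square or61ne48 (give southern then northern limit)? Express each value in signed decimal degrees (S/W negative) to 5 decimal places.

81.20000, 81.20417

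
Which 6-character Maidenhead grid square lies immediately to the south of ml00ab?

Latitude subsquare b = 1; −1 → 0 = a.
The longitude characters are unchanged.

ML00aa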